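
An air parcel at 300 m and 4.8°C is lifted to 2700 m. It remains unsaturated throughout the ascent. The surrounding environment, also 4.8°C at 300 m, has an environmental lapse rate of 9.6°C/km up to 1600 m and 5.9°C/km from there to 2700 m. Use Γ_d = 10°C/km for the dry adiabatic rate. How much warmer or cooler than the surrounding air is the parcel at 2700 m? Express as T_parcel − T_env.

Parcel:
  300–2700 m, dry: Δz = 2.4 km ⇒ ΔT = -24°C; T = -19.2°C
Environment:
  300–1600 m, environment, lower layer: Δz = 1.3 km ⇒ ΔT = -12.48°C; T = -7.68°C
  1600–2700 m, environment, upper layer: Δz = 1.1 km ⇒ ΔT = -6.49°C; T = -14.17°C
T_parcel − T_env = -19.2 − (-14.17) = -5.03°C

-5.03°C (parcel cooler than environment)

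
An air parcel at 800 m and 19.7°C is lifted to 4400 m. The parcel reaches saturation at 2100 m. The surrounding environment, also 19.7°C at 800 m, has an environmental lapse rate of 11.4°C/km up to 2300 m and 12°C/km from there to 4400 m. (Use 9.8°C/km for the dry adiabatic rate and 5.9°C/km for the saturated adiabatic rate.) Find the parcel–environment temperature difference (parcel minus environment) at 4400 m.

Parcel:
  Dry to 2100 m: -9.8 × 1.3 km = -12.74°C, so T = 6.96°C.
  Saturated to 4400 m: -5.9 × 2.3 km = -13.57°C, so T = -6.61°C.
Environment:
  Environment, lower layer to 2300 m: -11.4 × 1.5 km = -17.1°C, so T = 2.6°C.
  Environment, upper layer to 4400 m: -12 × 2.1 km = -25.2°C, so T = -22.6°C.
T_parcel − T_env = -6.61 − (-22.6) = +15.99°C

+15.99°C (parcel warmer than environment)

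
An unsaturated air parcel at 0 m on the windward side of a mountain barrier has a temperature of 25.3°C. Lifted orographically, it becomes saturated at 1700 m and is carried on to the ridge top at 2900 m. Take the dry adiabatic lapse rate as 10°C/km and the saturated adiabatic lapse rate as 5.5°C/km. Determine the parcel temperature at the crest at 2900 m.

0–1700 m, dry: Δz = 1.7 km ⇒ ΔT = -17°C; T = 8.3°C
1700–2900 m, saturated: Δz = 1.2 km ⇒ ΔT = -6.6°C; T = 1.7°C

1.7°C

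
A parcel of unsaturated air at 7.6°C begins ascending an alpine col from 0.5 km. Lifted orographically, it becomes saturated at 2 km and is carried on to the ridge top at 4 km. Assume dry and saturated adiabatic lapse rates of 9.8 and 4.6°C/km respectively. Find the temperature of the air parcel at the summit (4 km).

-16.3°C

500 → 2000 m (dry, 9.8°C/km): ΔT = -9.8 × 1.5 = -14.7°C → T = -7.1°C
2000 → 4000 m (saturated, 4.6°C/km): ΔT = -4.6 × 2 = -9.2°C → T = -16.3°C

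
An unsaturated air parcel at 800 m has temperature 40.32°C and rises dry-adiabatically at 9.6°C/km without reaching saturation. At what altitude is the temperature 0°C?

Height above start = (40.32 − 0) / 9.6 = 4.2 km
Altitude = 800 m + 4200 m = 5000 m

5000 m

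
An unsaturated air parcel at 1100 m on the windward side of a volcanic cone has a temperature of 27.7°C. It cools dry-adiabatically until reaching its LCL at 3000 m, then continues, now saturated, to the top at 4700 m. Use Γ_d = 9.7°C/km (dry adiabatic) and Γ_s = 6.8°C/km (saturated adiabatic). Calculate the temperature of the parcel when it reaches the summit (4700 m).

-2.29°C

1100 → 3000 m (dry, 9.7°C/km): ΔT = -9.7 × 1.9 = -18.43°C → T = 9.27°C
3000 → 4700 m (saturated, 6.8°C/km): ΔT = -6.8 × 1.7 = -11.56°C → T = -2.29°C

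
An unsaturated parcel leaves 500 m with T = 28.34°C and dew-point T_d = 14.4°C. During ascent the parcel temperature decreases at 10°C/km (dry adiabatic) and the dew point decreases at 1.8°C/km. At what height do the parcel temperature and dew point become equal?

2200 m

T and T_d converge at 10 − 1.8 = 8.2°C per km
Height above start = (28.34 − 14.4) / 8.2 = 1.7 km
LCL altitude = 500 m + 1700 m = 2200 m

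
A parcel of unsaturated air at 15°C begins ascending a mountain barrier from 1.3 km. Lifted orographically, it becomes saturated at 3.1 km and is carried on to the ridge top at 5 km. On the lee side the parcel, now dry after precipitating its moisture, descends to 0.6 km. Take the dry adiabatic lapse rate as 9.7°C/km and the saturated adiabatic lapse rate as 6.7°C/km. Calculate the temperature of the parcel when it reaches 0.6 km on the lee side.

1300 → 3100 m (dry, 9.7°C/km): ΔT = -9.7 × 1.8 = -17.46°C → T = -2.46°C
3100 → 5000 m (saturated, 6.7°C/km): ΔT = -6.7 × 1.9 = -12.73°C → T = -15.19°C
5000 → 600 m (dry descent, 9.7°C/km): ΔT = +9.7 × 4.4 = +42.68°C → T = 27.49°C

27.49°C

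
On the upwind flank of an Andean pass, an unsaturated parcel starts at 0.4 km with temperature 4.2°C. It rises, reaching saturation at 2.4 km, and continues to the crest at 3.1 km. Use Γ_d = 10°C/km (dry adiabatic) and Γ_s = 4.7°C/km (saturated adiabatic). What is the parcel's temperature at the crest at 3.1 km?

-19.09°C

Dry to 2400 m: -10 × 2 km = -20°C, so T = -15.8°C.
Saturated to 3100 m: -4.7 × 0.7 km = -3.29°C, so T = -19.09°C.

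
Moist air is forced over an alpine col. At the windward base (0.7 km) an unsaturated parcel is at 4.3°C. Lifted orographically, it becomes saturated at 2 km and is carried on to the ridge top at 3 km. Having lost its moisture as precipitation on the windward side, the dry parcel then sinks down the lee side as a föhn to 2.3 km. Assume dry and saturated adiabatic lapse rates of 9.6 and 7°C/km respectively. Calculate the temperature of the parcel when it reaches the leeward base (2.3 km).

From 700 m to 2000 m (dry): cools by 9.6 × 1.3 = 12.48°C, giving -8.18°C.
From 2000 m to 3000 m (saturated): cools by 7 × 1 = 7°C, giving -15.18°C.
From 3000 m to 2300 m (dry descent): warms by 9.6 × 0.7 = 6.72°C, giving -8.46°C.

-8.46°C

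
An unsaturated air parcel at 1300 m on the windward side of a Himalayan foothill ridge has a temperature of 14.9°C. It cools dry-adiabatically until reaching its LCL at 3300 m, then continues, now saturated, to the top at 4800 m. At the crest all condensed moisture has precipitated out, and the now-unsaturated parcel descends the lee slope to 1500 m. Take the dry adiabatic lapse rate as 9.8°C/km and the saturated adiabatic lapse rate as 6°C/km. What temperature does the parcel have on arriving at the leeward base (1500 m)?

Dry to 3300 m: -9.8 × 2 km = -19.6°C, so T = -4.7°C.
Saturated to 4800 m: -6 × 1.5 km = -9°C, so T = -13.7°C.
Dry descent to 1500 m: +9.8 × 3.3 km = +32.34°C, so T = 18.64°C.

18.64°C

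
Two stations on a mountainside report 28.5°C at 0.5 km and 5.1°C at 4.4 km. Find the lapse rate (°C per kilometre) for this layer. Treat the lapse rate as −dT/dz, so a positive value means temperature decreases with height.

Γ = −ΔT/Δz = (28.5 − 5.1) / (4400 − 500) m
  = 23.4°C / 3.9 km = 6°C/km

6°C/km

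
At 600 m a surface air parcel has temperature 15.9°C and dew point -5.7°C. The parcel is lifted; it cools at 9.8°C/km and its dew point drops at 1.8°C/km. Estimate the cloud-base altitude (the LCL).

3300 m

T and T_d converge at 9.8 − 1.8 = 8°C per km
Height above start = (15.9 − (-5.7)) / 8 = 2.7 km
LCL altitude = 600 m + 2700 m = 3300 m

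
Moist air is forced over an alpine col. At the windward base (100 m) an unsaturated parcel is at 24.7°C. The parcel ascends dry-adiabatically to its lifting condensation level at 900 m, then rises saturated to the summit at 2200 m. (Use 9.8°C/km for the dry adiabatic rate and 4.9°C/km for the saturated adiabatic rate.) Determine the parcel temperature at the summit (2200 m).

10.49°C

From 100 m to 900 m (dry): cools by 9.8 × 0.8 = 7.84°C, giving 16.86°C.
From 900 m to 2200 m (saturated): cools by 4.9 × 1.3 = 6.37°C, giving 10.49°C.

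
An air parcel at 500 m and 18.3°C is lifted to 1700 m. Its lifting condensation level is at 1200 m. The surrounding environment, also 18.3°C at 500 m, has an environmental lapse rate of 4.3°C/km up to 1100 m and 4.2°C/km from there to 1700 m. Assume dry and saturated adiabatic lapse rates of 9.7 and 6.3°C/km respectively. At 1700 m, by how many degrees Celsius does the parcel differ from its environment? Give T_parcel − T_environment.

Parcel:
  500–1200 m, dry: Δz = 0.7 km ⇒ ΔT = -6.79°C; T = 11.51°C
  1200–1700 m, saturated: Δz = 0.5 km ⇒ ΔT = -3.15°C; T = 8.36°C
Environment:
  500–1100 m, environment, lower layer: Δz = 0.6 km ⇒ ΔT = -2.58°C; T = 15.72°C
  1100–1700 m, environment, upper layer: Δz = 0.6 km ⇒ ΔT = -2.52°C; T = 13.2°C
T_parcel − T_env = 8.36 − 13.2 = -4.84°C

-4.84°C (parcel cooler than environment)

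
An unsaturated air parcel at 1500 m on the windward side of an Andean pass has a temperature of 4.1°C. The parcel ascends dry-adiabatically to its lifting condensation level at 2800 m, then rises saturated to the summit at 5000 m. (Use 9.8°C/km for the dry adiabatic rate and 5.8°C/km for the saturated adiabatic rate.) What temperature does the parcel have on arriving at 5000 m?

-21.4°C

Dry to 2800 m: -9.8 × 1.3 km = -12.74°C, so T = -8.64°C.
Saturated to 5000 m: -5.8 × 2.2 km = -12.76°C, so T = -21.4°C.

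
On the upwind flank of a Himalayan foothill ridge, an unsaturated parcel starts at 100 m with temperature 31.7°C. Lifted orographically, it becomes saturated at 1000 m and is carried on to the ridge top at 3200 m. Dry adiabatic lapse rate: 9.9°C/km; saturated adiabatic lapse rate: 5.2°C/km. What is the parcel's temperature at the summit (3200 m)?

11.35°C

Dry to 1000 m: -9.9 × 0.9 km = -8.91°C, so T = 22.79°C.
Saturated to 3200 m: -5.2 × 2.2 km = -11.44°C, so T = 11.35°C.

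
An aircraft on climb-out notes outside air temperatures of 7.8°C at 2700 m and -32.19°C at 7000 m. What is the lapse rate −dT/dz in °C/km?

9.3°C/km

Γ = −ΔT/Δz = (7.8 − (-32.19)) / (7000 − 2700) m
  = 39.99°C / 4.3 km = 9.3°C/km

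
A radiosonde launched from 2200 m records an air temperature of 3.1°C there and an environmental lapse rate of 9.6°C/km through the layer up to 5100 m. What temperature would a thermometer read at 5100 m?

-24.74°C

From 2200 m to 5100 m (environmental): cools by 9.6 × 2.9 = 27.84°C, giving -24.74°C.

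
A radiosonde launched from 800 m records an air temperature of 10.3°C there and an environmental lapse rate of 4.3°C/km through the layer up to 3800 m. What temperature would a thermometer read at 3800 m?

-2.6°C

From 800 m to 3800 m (environmental): cools by 4.3 × 3 = 12.9°C, giving -2.6°C.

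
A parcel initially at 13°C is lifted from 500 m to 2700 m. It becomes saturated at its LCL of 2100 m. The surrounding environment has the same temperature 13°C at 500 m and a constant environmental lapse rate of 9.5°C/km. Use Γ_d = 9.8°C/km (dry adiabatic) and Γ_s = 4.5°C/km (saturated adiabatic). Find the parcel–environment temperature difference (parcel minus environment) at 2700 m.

+2.52°C (parcel warmer than environment)

Parcel:
  From 500 m to 2100 m (dry): cools by 9.8 × 1.6 = 15.68°C, giving -2.68°C.
  From 2100 m to 2700 m (saturated): cools by 4.5 × 0.6 = 2.7°C, giving -5.38°C.
Environment:
  From 500 m to 2700 m (environment): cools by 9.5 × 2.2 = 20.9°C, giving -7.9°C.
T_parcel − T_env = -5.38 − (-7.9) = +2.52°C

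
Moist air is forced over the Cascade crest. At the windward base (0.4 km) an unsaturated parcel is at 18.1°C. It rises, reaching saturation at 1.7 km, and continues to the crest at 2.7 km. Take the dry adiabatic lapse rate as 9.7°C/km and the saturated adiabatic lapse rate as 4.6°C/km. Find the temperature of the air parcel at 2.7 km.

0.89°C

400–1700 m, dry: Δz = 1.3 km ⇒ ΔT = -12.61°C; T = 5.49°C
1700–2700 m, saturated: Δz = 1 km ⇒ ΔT = -4.6°C; T = 0.89°C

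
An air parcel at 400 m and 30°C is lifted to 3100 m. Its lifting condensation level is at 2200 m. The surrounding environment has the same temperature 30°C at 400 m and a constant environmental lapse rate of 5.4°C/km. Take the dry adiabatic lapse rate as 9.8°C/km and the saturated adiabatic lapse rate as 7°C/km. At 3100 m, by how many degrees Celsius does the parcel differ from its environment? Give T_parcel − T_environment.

-9.36°C (parcel cooler than environment)

Parcel:
  Dry to 2200 m: -9.8 × 1.8 km = -17.64°C, so T = 12.36°C.
  Saturated to 3100 m: -7 × 0.9 km = -6.3°C, so T = 6.06°C.
Environment:
  Environment to 3100 m: -5.4 × 2.7 km = -14.58°C, so T = 15.42°C.
T_parcel − T_env = 6.06 − 15.42 = -9.36°C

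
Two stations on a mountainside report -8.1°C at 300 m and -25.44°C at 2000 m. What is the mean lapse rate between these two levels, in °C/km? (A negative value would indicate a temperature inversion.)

10.2°C/km

Γ = −ΔT/Δz = (-8.1 − (-25.44)) / (2000 − 300) m
  = 17.34°C / 1.7 km = 10.2°C/km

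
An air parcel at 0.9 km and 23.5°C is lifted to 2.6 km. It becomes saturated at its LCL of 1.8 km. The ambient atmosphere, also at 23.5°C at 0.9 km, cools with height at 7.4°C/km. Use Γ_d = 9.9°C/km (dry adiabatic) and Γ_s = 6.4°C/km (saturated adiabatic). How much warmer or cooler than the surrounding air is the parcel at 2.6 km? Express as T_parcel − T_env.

-1.45°C (parcel cooler than environment)

Parcel:
  From 900 m to 1800 m (dry): cools by 9.9 × 0.9 = 8.91°C, giving 14.59°C.
  From 1800 m to 2600 m (saturated): cools by 6.4 × 0.8 = 5.12°C, giving 9.47°C.
Environment:
  From 900 m to 2600 m (environment): cools by 7.4 × 1.7 = 12.58°C, giving 10.92°C.
T_parcel − T_env = 9.47 − 10.92 = -1.45°C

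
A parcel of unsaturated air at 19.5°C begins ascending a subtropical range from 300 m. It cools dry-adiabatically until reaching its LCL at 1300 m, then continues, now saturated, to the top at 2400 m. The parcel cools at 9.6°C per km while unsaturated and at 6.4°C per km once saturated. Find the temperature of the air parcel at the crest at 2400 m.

2.86°C

300–1300 m, dry: Δz = 1 km ⇒ ΔT = -9.6°C; T = 9.9°C
1300–2400 m, saturated: Δz = 1.1 km ⇒ ΔT = -7.04°C; T = 2.86°C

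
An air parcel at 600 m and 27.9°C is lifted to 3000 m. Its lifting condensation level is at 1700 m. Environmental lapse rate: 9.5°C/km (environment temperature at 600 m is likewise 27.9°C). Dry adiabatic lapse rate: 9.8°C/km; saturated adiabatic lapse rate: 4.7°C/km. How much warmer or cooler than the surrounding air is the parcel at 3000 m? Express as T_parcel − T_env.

+5.91°C (parcel warmer than environment)

Parcel:
  Dry to 1700 m: -9.8 × 1.1 km = -10.78°C, so T = 17.12°C.
  Saturated to 3000 m: -4.7 × 1.3 km = -6.11°C, so T = 11.01°C.
Environment:
  Environment to 3000 m: -9.5 × 2.4 km = -22.8°C, so T = 5.1°C.
T_parcel − T_env = 11.01 − 5.1 = +5.91°C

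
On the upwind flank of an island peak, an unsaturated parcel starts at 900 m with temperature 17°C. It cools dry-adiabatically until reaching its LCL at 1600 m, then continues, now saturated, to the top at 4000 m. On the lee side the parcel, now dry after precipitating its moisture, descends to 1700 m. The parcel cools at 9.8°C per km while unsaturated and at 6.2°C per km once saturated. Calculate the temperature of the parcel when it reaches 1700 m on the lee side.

17.8°C

From 900 m to 1600 m (dry): cools by 9.8 × 0.7 = 6.86°C, giving 10.14°C.
From 1600 m to 4000 m (saturated): cools by 6.2 × 2.4 = 14.88°C, giving -4.74°C.
From 4000 m to 1700 m (dry descent): warms by 9.8 × 2.3 = 22.54°C, giving 17.8°C.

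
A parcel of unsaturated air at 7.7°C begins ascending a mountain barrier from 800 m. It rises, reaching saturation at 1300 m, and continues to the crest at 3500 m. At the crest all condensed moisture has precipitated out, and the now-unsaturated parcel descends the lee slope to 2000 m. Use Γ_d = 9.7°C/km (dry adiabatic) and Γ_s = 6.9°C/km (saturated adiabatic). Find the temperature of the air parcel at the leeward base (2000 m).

800 → 1300 m (dry, 9.7°C/km): ΔT = -9.7 × 0.5 = -4.85°C → T = 2.85°C
1300 → 3500 m (saturated, 6.9°C/km): ΔT = -6.9 × 2.2 = -15.18°C → T = -12.33°C
3500 → 2000 m (dry descent, 9.7°C/km): ΔT = +9.7 × 1.5 = +14.55°C → T = 2.22°C

2.22°C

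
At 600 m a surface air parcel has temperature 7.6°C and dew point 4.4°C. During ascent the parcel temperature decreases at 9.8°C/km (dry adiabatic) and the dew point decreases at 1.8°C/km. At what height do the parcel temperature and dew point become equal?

T and T_d converge at 9.8 − 1.8 = 8°C per km
Height above start = (7.6 − 4.4) / 8 = 0.4 km
LCL altitude = 600 m + 400 m = 1000 m

1000 m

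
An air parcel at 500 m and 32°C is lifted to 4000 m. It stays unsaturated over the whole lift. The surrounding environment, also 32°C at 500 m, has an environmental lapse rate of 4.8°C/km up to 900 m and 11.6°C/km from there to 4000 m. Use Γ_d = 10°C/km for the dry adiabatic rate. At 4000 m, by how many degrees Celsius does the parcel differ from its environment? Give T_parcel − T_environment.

+2.88°C (parcel warmer than environment)

Parcel:
  Dry to 4000 m: -10 × 3.5 km = -35°C, so T = -3°C.
Environment:
  Environment, lower layer to 900 m: -4.8 × 0.4 km = -1.92°C, so T = 30.08°C.
  Environment, upper layer to 4000 m: -11.6 × 3.1 km = -35.96°C, so T = -5.88°C.
T_parcel − T_env = -3 − (-5.88) = +2.88°C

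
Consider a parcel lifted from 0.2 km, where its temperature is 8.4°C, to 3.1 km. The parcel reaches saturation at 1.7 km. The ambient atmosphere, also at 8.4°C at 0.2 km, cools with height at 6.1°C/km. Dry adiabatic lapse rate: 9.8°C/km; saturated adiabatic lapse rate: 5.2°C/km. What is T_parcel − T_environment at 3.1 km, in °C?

Parcel:
  200–1700 m, dry: Δz = 1.5 km ⇒ ΔT = -14.7°C; T = -6.3°C
  1700–3100 m, saturated: Δz = 1.4 km ⇒ ΔT = -7.28°C; T = -13.58°C
Environment:
  200–3100 m, environment: Δz = 2.9 km ⇒ ΔT = -17.69°C; T = -9.29°C
T_parcel − T_env = -13.58 − (-9.29) = -4.29°C

-4.29°C (parcel cooler than environment)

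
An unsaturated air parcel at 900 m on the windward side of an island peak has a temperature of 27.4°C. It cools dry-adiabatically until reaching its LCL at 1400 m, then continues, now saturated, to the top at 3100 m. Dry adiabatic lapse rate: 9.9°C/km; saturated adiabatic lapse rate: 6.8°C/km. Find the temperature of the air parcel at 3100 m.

From 900 m to 1400 m (dry): cools by 9.9 × 0.5 = 4.95°C, giving 22.45°C.
From 1400 m to 3100 m (saturated): cools by 6.8 × 1.7 = 11.56°C, giving 10.89°C.

10.89°C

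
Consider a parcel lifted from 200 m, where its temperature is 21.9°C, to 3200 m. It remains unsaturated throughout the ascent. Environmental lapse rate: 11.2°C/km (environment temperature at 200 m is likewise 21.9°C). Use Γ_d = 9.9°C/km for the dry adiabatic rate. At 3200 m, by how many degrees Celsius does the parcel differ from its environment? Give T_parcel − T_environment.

Parcel:
  200–3200 m, dry: Δz = 3 km ⇒ ΔT = -29.7°C; T = -7.8°C
Environment:
  200–3200 m, environment: Δz = 3 km ⇒ ΔT = -33.6°C; T = -11.7°C
T_parcel − T_env = -7.8 − (-11.7) = +3.9°C

+3.9°C (parcel warmer than environment)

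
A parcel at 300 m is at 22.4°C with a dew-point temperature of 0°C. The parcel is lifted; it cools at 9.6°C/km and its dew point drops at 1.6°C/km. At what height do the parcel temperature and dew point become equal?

T and T_d converge at 9.6 − 1.6 = 8°C per km
Height above start = (22.4 − 0) / 8 = 2.8 km
LCL altitude = 300 m + 2800 m = 3100 m

3100 m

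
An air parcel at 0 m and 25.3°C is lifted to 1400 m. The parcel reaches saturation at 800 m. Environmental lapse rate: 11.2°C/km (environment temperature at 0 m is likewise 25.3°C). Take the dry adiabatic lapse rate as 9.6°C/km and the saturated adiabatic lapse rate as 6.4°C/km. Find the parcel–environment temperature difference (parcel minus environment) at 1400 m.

Parcel:
  0–800 m, dry: Δz = 0.8 km ⇒ ΔT = -7.68°C; T = 17.62°C
  800–1400 m, saturated: Δz = 0.6 km ⇒ ΔT = -3.84°C; T = 13.78°C
Environment:
  0–1400 m, environment: Δz = 1.4 km ⇒ ΔT = -15.68°C; T = 9.62°C
T_parcel − T_env = 13.78 − 9.62 = +4.16°C

+4.16°C (parcel warmer than environment)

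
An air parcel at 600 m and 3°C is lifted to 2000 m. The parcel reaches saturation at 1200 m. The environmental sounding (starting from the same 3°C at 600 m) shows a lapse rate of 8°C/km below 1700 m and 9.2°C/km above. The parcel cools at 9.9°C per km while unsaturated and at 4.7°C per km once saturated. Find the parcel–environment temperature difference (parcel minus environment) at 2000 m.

Parcel:
  600 → 1200 m (dry, 9.9°C/km): ΔT = -9.9 × 0.6 = -5.94°C → T = -2.94°C
  1200 → 2000 m (saturated, 4.7°C/km): ΔT = -4.7 × 0.8 = -3.76°C → T = -6.7°C
Environment:
  600 → 1700 m (environment, lower layer, 8°C/km): ΔT = -8 × 1.1 = -8.8°C → T = -5.8°C
  1700 → 2000 m (environment, upper layer, 9.2°C/km): ΔT = -9.2 × 0.3 = -2.76°C → T = -8.56°C
T_parcel − T_env = -6.7 − (-8.56) = +1.86°C

+1.86°C (parcel warmer than environment)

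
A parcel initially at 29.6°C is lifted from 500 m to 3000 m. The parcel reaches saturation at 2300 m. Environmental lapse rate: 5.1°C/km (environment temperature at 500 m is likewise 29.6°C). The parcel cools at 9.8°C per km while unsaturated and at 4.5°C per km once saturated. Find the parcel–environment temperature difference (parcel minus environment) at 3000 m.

Parcel:
  From 500 m to 2300 m (dry): cools by 9.8 × 1.8 = 17.64°C, giving 11.96°C.
  From 2300 m to 3000 m (saturated): cools by 4.5 × 0.7 = 3.15°C, giving 8.81°C.
Environment:
  From 500 m to 3000 m (environment): cools by 5.1 × 2.5 = 12.75°C, giving 16.85°C.
T_parcel − T_env = 8.81 − 16.85 = -8.04°C

-8.04°C (parcel cooler than environment)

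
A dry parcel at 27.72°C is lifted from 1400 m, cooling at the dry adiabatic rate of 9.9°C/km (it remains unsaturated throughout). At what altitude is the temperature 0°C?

4200 m

Height above start = (27.72 − 0) / 9.9 = 2.8 km
Altitude = 1400 m + 2800 m = 4200 m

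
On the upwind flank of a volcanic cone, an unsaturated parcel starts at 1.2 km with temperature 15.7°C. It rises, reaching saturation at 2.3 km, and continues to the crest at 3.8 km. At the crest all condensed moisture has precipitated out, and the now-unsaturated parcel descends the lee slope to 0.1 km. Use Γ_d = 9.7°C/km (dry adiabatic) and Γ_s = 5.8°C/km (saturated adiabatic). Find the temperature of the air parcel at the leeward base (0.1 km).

Dry to 2300 m: -9.7 × 1.1 km = -10.67°C, so T = 5.03°C.
Saturated to 3800 m: -5.8 × 1.5 km = -8.7°C, so T = -3.67°C.
Dry descent to 100 m: +9.7 × 3.7 km = +35.89°C, so T = 32.22°C.

32.22°C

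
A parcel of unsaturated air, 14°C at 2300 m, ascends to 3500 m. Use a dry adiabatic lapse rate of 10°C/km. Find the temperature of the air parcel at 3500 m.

2300–3500 m, dry adiabatic: Δz = 1.2 km ⇒ ΔT = -12°C; T = 2°C

2°C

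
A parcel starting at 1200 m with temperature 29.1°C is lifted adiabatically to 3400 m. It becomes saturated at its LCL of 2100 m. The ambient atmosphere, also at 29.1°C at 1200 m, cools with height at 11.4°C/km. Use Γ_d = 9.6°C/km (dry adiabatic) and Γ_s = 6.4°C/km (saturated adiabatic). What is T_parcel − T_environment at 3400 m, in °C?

+8.12°C (parcel warmer than environment)

Parcel:
  From 1200 m to 2100 m (dry): cools by 9.6 × 0.9 = 8.64°C, giving 20.46°C.
  From 2100 m to 3400 m (saturated): cools by 6.4 × 1.3 = 8.32°C, giving 12.14°C.
Environment:
  From 1200 m to 3400 m (environment): cools by 11.4 × 2.2 = 25.08°C, giving 4.02°C.
T_parcel − T_env = 12.14 − 4.02 = +8.12°C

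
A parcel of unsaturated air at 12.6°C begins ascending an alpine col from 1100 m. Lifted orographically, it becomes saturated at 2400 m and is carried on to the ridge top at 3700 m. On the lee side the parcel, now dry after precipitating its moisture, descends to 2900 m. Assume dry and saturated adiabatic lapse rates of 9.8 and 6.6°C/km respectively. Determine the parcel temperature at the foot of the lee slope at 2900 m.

Dry to 2400 m: -9.8 × 1.3 km = -12.74°C, so T = -0.14°C.
Saturated to 3700 m: -6.6 × 1.3 km = -8.58°C, so T = -8.72°C.
Dry descent to 2900 m: +9.8 × 0.8 km = +7.84°C, so T = -0.88°C.

-0.88°C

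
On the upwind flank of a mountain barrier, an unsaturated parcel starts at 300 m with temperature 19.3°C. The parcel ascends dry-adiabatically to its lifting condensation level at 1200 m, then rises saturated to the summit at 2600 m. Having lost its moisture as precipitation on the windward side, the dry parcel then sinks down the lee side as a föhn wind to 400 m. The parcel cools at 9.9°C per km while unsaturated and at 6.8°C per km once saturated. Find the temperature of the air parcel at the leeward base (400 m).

22.65°C

From 300 m to 1200 m (dry): cools by 9.9 × 0.9 = 8.91°C, giving 10.39°C.
From 1200 m to 2600 m (saturated): cools by 6.8 × 1.4 = 9.52°C, giving 0.87°C.
From 2600 m to 400 m (dry descent): warms by 9.9 × 2.2 = 21.78°C, giving 22.65°C.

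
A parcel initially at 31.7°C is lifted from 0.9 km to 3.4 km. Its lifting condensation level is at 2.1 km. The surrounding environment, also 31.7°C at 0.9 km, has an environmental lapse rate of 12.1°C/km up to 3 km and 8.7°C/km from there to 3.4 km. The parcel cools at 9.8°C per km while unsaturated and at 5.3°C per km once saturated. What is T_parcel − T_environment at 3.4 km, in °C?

+10.24°C (parcel warmer than environment)

Parcel:
  From 900 m to 2100 m (dry): cools by 9.8 × 1.2 = 11.76°C, giving 19.94°C.
  From 2100 m to 3400 m (saturated): cools by 5.3 × 1.3 = 6.89°C, giving 13.05°C.
Environment:
  From 900 m to 3000 m (environment, lower layer): cools by 12.1 × 2.1 = 25.41°C, giving 6.29°C.
  From 3000 m to 3400 m (environment, upper layer): cools by 8.7 × 0.4 = 3.48°C, giving 2.81°C.
T_parcel − T_env = 13.05 − 2.81 = +10.24°C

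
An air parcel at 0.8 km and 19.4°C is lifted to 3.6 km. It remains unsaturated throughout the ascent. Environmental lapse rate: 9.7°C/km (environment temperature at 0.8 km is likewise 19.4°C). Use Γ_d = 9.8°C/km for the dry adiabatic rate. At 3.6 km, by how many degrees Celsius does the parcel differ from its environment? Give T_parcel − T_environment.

-0.28°C (parcel cooler than environment)

Parcel:
  800 → 3600 m (dry, 9.8°C/km): ΔT = -9.8 × 2.8 = -27.44°C → T = -8.04°C
Environment:
  800 → 3600 m (environment, 9.7°C/km): ΔT = -9.7 × 2.8 = -27.16°C → T = -7.76°C
T_parcel − T_env = -8.04 − (-7.76) = -0.28°C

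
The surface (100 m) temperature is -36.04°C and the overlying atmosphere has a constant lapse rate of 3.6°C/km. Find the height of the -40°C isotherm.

Height above start = (-36.04 − (-40)) / 3.6 = 1.1 km
Altitude = 100 m + 1100 m = 1200 m

1200 m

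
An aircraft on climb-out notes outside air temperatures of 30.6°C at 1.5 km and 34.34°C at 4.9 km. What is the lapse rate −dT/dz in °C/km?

Γ = −ΔT/Δz = (30.6 − 34.34) / (4900 − 1500) m
  = -3.74°C / 3.4 km = -1.1°C/km

-1.1°C/km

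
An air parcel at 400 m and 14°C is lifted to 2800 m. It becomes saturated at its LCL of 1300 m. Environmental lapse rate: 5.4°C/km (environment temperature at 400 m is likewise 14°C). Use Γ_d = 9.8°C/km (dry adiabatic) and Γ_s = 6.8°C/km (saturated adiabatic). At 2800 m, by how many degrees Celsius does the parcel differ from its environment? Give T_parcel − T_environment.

Parcel:
  400–1300 m, dry: Δz = 0.9 km ⇒ ΔT = -8.82°C; T = 5.18°C
  1300–2800 m, saturated: Δz = 1.5 km ⇒ ΔT = -10.2°C; T = -5.02°C
Environment:
  400–2800 m, environment: Δz = 2.4 km ⇒ ΔT = -12.96°C; T = 1.04°C
T_parcel − T_env = -5.02 − 1.04 = -6.06°C

-6.06°C (parcel cooler than environment)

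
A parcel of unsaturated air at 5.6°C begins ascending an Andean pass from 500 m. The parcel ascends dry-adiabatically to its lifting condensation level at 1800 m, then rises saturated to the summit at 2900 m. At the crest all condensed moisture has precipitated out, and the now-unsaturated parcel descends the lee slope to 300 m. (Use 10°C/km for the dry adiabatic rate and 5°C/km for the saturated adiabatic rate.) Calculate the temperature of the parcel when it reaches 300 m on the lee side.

Dry to 1800 m: -10 × 1.3 km = -13°C, so T = -7.4°C.
Saturated to 2900 m: -5 × 1.1 km = -5.5°C, so T = -12.9°C.
Dry descent to 300 m: +10 × 2.6 km = +26°C, so T = 13.1°C.

13.1°C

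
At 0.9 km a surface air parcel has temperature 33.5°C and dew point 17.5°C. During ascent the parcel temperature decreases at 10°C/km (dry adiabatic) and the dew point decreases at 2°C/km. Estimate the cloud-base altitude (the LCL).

2.9 km

T and T_d converge at 10 − 2 = 8°C per km
Height above start = (33.5 − 17.5) / 8 = 2 km
LCL altitude = 900 m + 2000 m = 2900 m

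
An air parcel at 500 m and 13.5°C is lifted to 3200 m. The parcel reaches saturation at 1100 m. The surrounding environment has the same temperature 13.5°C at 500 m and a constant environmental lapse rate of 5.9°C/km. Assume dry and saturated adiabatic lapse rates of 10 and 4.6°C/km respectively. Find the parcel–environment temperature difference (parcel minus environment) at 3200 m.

+0.27°C (parcel warmer than environment)

Parcel:
  500–1100 m, dry: Δz = 0.6 km ⇒ ΔT = -6°C; T = 7.5°C
  1100–3200 m, saturated: Δz = 2.1 km ⇒ ΔT = -9.66°C; T = -2.16°C
Environment:
  500–3200 m, environment: Δz = 2.7 km ⇒ ΔT = -15.93°C; T = -2.43°C
T_parcel − T_env = -2.16 − (-2.43) = +0.27°C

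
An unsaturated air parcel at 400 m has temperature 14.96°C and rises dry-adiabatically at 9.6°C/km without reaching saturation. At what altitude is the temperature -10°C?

3000 m

Height above start = (14.96 − (-10)) / 9.6 = 2.6 km
Altitude = 400 m + 2600 m = 3000 m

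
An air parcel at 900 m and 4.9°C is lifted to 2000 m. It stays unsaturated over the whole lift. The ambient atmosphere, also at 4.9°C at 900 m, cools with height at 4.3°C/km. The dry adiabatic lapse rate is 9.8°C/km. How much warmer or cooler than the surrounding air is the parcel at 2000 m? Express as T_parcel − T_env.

Parcel:
  900 → 2000 m (dry, 9.8°C/km): ΔT = -9.8 × 1.1 = -10.78°C → T = -5.88°C
Environment:
  900 → 2000 m (environment, 4.3°C/km): ΔT = -4.3 × 1.1 = -4.73°C → T = 0.17°C
T_parcel − T_env = -5.88 − 0.17 = -6.05°C

-6.05°C (parcel cooler than environment)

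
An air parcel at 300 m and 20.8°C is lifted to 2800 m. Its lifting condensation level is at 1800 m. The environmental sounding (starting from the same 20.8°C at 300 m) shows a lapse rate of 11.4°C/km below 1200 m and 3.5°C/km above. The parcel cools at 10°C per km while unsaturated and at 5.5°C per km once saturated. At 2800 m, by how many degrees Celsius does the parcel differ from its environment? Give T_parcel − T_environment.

Parcel:
  Dry to 1800 m: -10 × 1.5 km = -15°C, so T = 5.8°C.
  Saturated to 2800 m: -5.5 × 1 km = -5.5°C, so T = 0.3°C.
Environment:
  Environment, lower layer to 1200 m: -11.4 × 0.9 km = -10.26°C, so T = 10.54°C.
  Environment, upper layer to 2800 m: -3.5 × 1.6 km = -5.6°C, so T = 4.94°C.
T_parcel − T_env = 0.3 − 4.94 = -4.64°C

-4.64°C (parcel cooler than environment)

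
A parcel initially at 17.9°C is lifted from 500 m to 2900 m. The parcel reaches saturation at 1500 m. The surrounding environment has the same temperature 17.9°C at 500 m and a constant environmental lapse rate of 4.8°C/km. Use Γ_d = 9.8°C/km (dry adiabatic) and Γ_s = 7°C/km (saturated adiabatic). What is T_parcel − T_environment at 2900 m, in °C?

Parcel:
  500–1500 m, dry: Δz = 1 km ⇒ ΔT = -9.8°C; T = 8.1°C
  1500–2900 m, saturated: Δz = 1.4 km ⇒ ΔT = -9.8°C; T = -1.7°C
Environment:
  500–2900 m, environment: Δz = 2.4 km ⇒ ΔT = -11.52°C; T = 6.38°C
T_parcel − T_env = -1.7 − 6.38 = -8.08°C

-8.08°C (parcel cooler than environment)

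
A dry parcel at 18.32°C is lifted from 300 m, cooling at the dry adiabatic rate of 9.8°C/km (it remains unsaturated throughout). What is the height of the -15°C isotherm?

3700 m

Height above start = (18.32 − (-15)) / 9.8 = 3.4 km
Altitude = 300 m + 3400 m = 3700 m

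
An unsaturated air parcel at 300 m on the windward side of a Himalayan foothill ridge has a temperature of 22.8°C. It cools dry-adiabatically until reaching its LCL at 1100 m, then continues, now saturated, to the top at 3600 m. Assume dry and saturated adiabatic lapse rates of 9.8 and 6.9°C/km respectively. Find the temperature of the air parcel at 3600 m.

Dry to 1100 m: -9.8 × 0.8 km = -7.84°C, so T = 14.96°C.
Saturated to 3600 m: -6.9 × 2.5 km = -17.25°C, so T = -2.29°C.

-2.29°C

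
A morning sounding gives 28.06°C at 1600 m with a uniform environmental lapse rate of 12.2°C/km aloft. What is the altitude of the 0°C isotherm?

3900 m

Height above start = (28.06 − 0) / 12.2 = 2.3 km
Altitude = 1600 m + 2300 m = 3900 m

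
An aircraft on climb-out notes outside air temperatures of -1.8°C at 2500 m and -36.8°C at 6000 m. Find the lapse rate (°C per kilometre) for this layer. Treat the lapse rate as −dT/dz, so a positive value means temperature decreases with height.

10°C/km

Γ = −ΔT/Δz = (-1.8 − (-36.8)) / (6000 − 2500) m
  = 35°C / 3.5 km = 10°C/km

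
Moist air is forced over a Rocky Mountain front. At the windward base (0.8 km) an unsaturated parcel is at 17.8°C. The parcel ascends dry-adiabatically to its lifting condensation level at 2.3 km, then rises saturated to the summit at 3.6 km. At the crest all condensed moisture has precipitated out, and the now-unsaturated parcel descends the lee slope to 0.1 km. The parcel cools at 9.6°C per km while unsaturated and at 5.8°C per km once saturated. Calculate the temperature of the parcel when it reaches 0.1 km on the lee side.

29.46°C

From 800 m to 2300 m (dry): cools by 9.6 × 1.5 = 14.4°C, giving 3.4°C.
From 2300 m to 3600 m (saturated): cools by 5.8 × 1.3 = 7.54°C, giving -4.14°C.
From 3600 m to 100 m (dry descent): warms by 9.6 × 3.5 = 33.6°C, giving 29.46°C.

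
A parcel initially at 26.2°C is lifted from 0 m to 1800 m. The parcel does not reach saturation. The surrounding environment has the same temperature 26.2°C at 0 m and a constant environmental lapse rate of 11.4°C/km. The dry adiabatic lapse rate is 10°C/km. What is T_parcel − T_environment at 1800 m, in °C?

Parcel:
  0–1800 m, dry: Δz = 1.8 km ⇒ ΔT = -18°C; T = 8.2°C
Environment:
  0–1800 m, environment: Δz = 1.8 km ⇒ ΔT = -20.52°C; T = 5.68°C
T_parcel − T_env = 8.2 − 5.68 = +2.52°C

+2.52°C (parcel warmer than environment)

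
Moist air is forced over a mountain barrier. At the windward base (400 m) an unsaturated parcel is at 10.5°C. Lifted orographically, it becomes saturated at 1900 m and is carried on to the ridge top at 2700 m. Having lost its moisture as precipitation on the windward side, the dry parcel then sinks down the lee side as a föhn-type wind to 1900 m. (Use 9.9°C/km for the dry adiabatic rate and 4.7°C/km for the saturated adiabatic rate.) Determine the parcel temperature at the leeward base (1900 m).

Dry to 1900 m: -9.9 × 1.5 km = -14.85°C, so T = -4.35°C.
Saturated to 2700 m: -4.7 × 0.8 km = -3.76°C, so T = -8.11°C.
Dry descent to 1900 m: +9.9 × 0.8 km = +7.92°C, so T = -0.19°C.

-0.19°C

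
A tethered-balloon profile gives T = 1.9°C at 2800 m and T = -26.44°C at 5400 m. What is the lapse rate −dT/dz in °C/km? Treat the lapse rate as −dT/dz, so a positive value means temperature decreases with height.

Γ = −ΔT/Δz = (1.9 − (-26.44)) / (5400 − 2800) m
  = 28.34°C / 2.6 km = 10.9°C/km

10.9°C/km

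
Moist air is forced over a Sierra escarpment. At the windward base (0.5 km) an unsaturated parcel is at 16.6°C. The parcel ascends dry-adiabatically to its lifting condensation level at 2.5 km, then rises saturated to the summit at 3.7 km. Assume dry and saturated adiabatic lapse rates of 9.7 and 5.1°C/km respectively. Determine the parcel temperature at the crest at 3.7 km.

500–2500 m, dry: Δz = 2 km ⇒ ΔT = -19.4°C; T = -2.8°C
2500–3700 m, saturated: Δz = 1.2 km ⇒ ΔT = -6.12°C; T = -8.92°C

-8.92°C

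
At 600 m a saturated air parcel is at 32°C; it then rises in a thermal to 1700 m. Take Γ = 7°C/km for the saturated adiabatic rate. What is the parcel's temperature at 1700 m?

Saturated adiabatic to 1700 m: -7 × 1.1 km = -7.7°C, so T = 24.3°C.

24.3°C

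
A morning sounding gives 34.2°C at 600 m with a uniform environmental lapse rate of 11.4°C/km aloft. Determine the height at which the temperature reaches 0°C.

Height above start = (34.2 − 0) / 11.4 = 3 km
Altitude = 600 m + 3000 m = 3600 m

3600 m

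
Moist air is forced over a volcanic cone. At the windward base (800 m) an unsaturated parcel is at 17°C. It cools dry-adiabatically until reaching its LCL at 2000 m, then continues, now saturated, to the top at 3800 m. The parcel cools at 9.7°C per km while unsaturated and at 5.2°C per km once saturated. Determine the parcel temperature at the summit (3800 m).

800 → 2000 m (dry, 9.7°C/km): ΔT = -9.7 × 1.2 = -11.64°C → T = 5.36°C
2000 → 3800 m (saturated, 5.2°C/km): ΔT = -5.2 × 1.8 = -9.36°C → T = -4°C

-4°C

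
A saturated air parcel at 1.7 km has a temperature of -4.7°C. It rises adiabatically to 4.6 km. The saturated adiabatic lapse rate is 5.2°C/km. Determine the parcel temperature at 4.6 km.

-19.78°C

From 1700 m to 4600 m (saturated adiabatic): cools by 5.2 × 2.9 = 15.08°C, giving -19.78°C.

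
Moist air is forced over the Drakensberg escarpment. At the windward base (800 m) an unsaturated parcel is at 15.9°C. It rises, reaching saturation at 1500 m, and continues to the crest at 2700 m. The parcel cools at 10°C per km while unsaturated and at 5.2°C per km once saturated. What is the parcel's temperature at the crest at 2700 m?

From 800 m to 1500 m (dry): cools by 10 × 0.7 = 7°C, giving 8.9°C.
From 1500 m to 2700 m (saturated): cools by 5.2 × 1.2 = 6.24°C, giving 2.66°C.

2.66°C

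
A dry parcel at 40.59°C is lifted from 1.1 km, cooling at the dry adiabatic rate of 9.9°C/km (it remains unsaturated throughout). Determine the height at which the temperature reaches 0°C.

5.2 km

Height above start = (40.59 − 0) / 9.9 = 4.1 km
Altitude = 1100 m + 4100 m = 5200 m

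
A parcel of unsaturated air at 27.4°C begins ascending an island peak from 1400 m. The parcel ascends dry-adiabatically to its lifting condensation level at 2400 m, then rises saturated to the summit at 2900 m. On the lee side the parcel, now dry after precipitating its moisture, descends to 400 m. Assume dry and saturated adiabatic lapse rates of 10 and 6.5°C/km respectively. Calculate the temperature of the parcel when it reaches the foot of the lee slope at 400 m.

1400 → 2400 m (dry, 10°C/km): ΔT = -10 × 1 = -10°C → T = 17.4°C
2400 → 2900 m (saturated, 6.5°C/km): ΔT = -6.5 × 0.5 = -3.25°C → T = 14.15°C
2900 → 400 m (dry descent, 10°C/km): ΔT = +10 × 2.5 = +25°C → T = 39.15°C

39.15°C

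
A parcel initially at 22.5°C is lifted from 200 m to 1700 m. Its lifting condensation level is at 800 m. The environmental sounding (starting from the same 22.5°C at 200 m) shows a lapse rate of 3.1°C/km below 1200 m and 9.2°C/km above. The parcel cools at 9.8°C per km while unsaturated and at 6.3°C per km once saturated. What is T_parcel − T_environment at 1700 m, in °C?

-3.85°C (parcel cooler than environment)

Parcel:
  From 200 m to 800 m (dry): cools by 9.8 × 0.6 = 5.88°C, giving 16.62°C.
  From 800 m to 1700 m (saturated): cools by 6.3 × 0.9 = 5.67°C, giving 10.95°C.
Environment:
  From 200 m to 1200 m (environment, lower layer): cools by 3.1 × 1 = 3.1°C, giving 19.4°C.
  From 1200 m to 1700 m (environment, upper layer): cools by 9.2 × 0.5 = 4.6°C, giving 14.8°C.
T_parcel − T_env = 10.95 − 14.8 = -3.85°C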